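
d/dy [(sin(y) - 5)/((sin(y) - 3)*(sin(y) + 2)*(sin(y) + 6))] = 2*(-sin(y)^3 + 5*sin(y)^2 + 25*sin(y) - 48)*cos(y)/((sin(y) - 3)^2*(sin(y) + 2)^2*(sin(y) + 6)^2)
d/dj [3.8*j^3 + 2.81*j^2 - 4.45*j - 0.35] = 11.4*j^2 + 5.62*j - 4.45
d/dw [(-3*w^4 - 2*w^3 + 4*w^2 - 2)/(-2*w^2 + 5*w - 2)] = (12*w^5 - 41*w^4 + 4*w^3 + 32*w^2 - 24*w + 10)/(4*w^4 - 20*w^3 + 33*w^2 - 20*w + 4)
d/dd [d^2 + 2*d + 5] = 2*d + 2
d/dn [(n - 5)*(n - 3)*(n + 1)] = 3*n^2 - 14*n + 7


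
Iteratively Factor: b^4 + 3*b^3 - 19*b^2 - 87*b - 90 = (b + 2)*(b^3 + b^2 - 21*b - 45) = (b - 5)*(b + 2)*(b^2 + 6*b + 9) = (b - 5)*(b + 2)*(b + 3)*(b + 3)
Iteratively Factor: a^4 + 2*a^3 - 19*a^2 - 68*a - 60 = (a + 3)*(a^3 - a^2 - 16*a - 20) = (a + 2)*(a + 3)*(a^2 - 3*a - 10) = (a + 2)^2*(a + 3)*(a - 5)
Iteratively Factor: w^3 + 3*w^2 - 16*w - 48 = (w + 4)*(w^2 - w - 12) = (w + 3)*(w + 4)*(w - 4)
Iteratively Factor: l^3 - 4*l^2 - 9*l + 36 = (l - 3)*(l^2 - l - 12) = (l - 4)*(l - 3)*(l + 3)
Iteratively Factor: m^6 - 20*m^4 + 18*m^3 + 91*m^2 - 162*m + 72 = (m + 3)*(m^5 - 3*m^4 - 11*m^3 + 51*m^2 - 62*m + 24) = (m - 1)*(m + 3)*(m^4 - 2*m^3 - 13*m^2 + 38*m - 24) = (m - 3)*(m - 1)*(m + 3)*(m^3 + m^2 - 10*m + 8) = (m - 3)*(m - 2)*(m - 1)*(m + 3)*(m^2 + 3*m - 4) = (m - 3)*(m - 2)*(m - 1)^2*(m + 3)*(m + 4)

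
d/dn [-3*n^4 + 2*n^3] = n^2*(6 - 12*n)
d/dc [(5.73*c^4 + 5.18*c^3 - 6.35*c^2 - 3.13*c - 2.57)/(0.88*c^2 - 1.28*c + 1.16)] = (10.0848*c^5 - 17.4448*c^4 + 13.3264*c^3 + 28.9088*c^2 - 10.2088*c - 6.9204)/(0.7744*c^4 - 2.2528*c^3 + 3.68*c^2 - 2.9696*c + 1.3456)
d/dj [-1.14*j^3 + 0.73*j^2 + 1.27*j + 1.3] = -3.42*j^2 + 1.46*j + 1.27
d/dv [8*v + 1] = 8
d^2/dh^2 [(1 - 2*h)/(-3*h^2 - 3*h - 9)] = 2*((2*h - 1)*(2*h + 1)^2 - (6*h + 1)*(h^2 + h + 3))/(3*(h^2 + h + 3)^3)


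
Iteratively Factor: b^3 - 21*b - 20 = (b + 1)*(b^2 - b - 20) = (b - 5)*(b + 1)*(b + 4)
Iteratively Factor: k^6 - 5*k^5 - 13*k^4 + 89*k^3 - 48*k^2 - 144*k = (k - 4)*(k^5 - k^4 - 17*k^3 + 21*k^2 + 36*k) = (k - 4)*(k + 1)*(k^4 - 2*k^3 - 15*k^2 + 36*k) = (k - 4)*(k + 1)*(k + 4)*(k^3 - 6*k^2 + 9*k) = k*(k - 4)*(k + 1)*(k + 4)*(k^2 - 6*k + 9) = k*(k - 4)*(k - 3)*(k + 1)*(k + 4)*(k - 3)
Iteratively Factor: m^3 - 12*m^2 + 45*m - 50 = (m - 5)*(m^2 - 7*m + 10) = (m - 5)^2*(m - 2)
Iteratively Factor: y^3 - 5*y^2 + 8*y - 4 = (y - 1)*(y^2 - 4*y + 4) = (y - 2)*(y - 1)*(y - 2)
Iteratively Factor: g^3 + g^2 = (g)*(g^2 + g) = g*(g + 1)*(g)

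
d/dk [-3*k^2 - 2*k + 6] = -6*k - 2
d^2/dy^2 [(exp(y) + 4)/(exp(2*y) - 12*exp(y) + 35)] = (exp(4*y) + 28*exp(3*y) - 354*exp(2*y) + 436*exp(y) + 2905)*exp(y)/(exp(6*y) - 36*exp(5*y) + 537*exp(4*y) - 4248*exp(3*y) + 18795*exp(2*y) - 44100*exp(y) + 42875)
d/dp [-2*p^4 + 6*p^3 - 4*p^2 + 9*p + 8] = -8*p^3 + 18*p^2 - 8*p + 9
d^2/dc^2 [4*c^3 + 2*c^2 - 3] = 24*c + 4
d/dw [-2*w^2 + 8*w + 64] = 8 - 4*w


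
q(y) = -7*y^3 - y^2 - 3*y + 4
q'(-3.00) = -186.00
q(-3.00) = 193.00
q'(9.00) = -1722.00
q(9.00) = -5207.00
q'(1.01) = -26.44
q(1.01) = -7.26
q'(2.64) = -154.64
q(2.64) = -139.69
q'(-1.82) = -68.92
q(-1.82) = 48.35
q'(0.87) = -20.63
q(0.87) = -3.98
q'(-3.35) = -231.97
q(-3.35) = 266.00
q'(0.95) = -23.85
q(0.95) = -5.75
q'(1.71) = -67.83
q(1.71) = -39.06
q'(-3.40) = -238.96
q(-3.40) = 277.77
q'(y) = -21*y^2 - 2*y - 3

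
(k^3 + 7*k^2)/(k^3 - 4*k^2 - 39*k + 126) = k^2*(k + 7)/(k^3 - 4*k^2 - 39*k + 126)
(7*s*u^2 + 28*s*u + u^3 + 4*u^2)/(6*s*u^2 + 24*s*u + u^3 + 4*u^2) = (7*s + u)/(6*s + u)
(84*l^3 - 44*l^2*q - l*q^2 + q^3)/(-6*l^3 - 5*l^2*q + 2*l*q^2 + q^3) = (-42*l^2 + l*q + q^2)/(3*l^2 + 4*l*q + q^2)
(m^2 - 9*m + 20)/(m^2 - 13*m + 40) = (m - 4)/(m - 8)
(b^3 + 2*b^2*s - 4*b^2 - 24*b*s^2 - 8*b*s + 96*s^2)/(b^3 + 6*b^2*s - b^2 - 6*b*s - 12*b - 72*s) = (b - 4*s)/(b + 3)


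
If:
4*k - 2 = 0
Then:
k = 1/2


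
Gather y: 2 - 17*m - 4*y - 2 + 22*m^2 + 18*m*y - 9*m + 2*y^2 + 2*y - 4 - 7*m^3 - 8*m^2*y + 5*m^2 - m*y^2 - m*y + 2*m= -7*m^3 + 27*m^2 - 24*m + y^2*(2 - m) + y*(-8*m^2 + 17*m - 2) - 4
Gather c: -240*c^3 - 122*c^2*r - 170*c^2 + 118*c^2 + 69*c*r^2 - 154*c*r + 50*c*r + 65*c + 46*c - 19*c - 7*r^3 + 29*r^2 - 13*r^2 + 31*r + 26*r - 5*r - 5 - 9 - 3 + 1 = -240*c^3 + c^2*(-122*r - 52) + c*(69*r^2 - 104*r + 92) - 7*r^3 + 16*r^2 + 52*r - 16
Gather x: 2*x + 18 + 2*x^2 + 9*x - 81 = 2*x^2 + 11*x - 63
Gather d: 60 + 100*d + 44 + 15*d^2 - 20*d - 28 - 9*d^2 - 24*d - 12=6*d^2 + 56*d + 64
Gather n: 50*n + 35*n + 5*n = 90*n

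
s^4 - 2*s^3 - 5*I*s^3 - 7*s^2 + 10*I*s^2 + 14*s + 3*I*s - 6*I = (s - 2)*(s - 3*I)*(s - I)^2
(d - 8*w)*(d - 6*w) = d^2 - 14*d*w + 48*w^2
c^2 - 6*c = c*(c - 6)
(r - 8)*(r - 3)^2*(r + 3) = r^4 - 11*r^3 + 15*r^2 + 99*r - 216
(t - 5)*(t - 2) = t^2 - 7*t + 10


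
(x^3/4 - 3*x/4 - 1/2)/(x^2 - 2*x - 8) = (-x^3 + 3*x + 2)/(4*(-x^2 + 2*x + 8))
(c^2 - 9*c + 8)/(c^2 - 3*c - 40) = (c - 1)/(c + 5)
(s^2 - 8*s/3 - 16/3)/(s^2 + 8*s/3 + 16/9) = 3*(s - 4)/(3*s + 4)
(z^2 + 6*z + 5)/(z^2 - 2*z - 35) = (z + 1)/(z - 7)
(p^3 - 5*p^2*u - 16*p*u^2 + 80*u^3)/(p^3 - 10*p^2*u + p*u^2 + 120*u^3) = (p^2 - 16*u^2)/(p^2 - 5*p*u - 24*u^2)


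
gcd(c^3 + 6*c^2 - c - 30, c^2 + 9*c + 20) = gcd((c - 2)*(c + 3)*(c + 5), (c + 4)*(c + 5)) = c + 5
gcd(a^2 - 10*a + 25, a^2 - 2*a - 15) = a - 5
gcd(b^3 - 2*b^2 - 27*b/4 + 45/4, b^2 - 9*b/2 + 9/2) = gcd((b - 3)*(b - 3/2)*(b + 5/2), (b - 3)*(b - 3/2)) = b^2 - 9*b/2 + 9/2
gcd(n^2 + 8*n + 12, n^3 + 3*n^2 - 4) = n + 2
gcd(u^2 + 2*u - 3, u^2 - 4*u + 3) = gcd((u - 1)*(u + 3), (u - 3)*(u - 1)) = u - 1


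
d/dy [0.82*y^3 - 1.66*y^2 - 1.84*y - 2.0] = 2.46*y^2 - 3.32*y - 1.84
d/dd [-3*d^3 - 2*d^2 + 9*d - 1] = -9*d^2 - 4*d + 9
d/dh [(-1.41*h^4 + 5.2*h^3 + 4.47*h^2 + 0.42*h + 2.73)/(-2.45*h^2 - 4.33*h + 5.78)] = (6.909*h^5 + 5.5759*h^4 - 77.6312*h^3 + 71.8419*h^2 + 65.0502*h + 14.2485)/(6.0025*h^4 + 21.217*h^3 - 9.5731*h^2 - 50.0548*h + 33.4084)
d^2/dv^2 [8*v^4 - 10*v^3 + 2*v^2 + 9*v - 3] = 96*v^2 - 60*v + 4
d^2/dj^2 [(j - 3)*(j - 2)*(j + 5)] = 6*j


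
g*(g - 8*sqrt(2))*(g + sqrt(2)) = g^3 - 7*sqrt(2)*g^2 - 16*g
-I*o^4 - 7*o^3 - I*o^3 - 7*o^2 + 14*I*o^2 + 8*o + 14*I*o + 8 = (o - 4*I)*(o - 2*I)*(o - I)*(-I*o - I)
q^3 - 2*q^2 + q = q*(q - 1)^2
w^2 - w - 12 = (w - 4)*(w + 3)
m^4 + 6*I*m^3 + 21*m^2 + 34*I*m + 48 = (m - 3*I)*(m - I)*(m + 2*I)*(m + 8*I)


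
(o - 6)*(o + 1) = o^2 - 5*o - 6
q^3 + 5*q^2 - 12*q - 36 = (q - 3)*(q + 2)*(q + 6)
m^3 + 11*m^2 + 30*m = m*(m + 5)*(m + 6)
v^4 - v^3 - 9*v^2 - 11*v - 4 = (v - 4)*(v + 1)^3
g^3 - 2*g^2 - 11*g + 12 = (g - 4)*(g - 1)*(g + 3)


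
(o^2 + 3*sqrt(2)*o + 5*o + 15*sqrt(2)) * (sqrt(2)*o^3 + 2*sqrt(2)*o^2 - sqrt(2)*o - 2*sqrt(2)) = sqrt(2)*o^5 + 6*o^4 + 7*sqrt(2)*o^4 + 9*sqrt(2)*o^3 + 42*o^3 - 7*sqrt(2)*o^2 + 54*o^2 - 42*o - 10*sqrt(2)*o - 60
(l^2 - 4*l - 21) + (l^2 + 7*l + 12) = 2*l^2 + 3*l - 9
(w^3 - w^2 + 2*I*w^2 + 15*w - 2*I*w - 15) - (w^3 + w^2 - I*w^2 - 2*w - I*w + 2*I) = -2*w^2 + 3*I*w^2 + 17*w - I*w - 15 - 2*I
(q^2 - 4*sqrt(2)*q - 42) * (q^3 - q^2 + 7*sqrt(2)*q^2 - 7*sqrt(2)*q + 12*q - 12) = q^5 - q^4 + 3*sqrt(2)*q^4 - 86*q^3 - 3*sqrt(2)*q^3 - 342*sqrt(2)*q^2 + 86*q^2 - 504*q + 342*sqrt(2)*q + 504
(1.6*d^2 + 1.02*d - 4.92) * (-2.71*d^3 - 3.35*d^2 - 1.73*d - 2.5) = -4.336*d^5 - 8.1242*d^4 + 7.1482*d^3 + 10.7174*d^2 + 5.9616*d + 12.3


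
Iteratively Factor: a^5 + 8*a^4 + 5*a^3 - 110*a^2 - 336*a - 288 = (a - 4)*(a^4 + 12*a^3 + 53*a^2 + 102*a + 72) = (a - 4)*(a + 3)*(a^3 + 9*a^2 + 26*a + 24) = (a - 4)*(a + 3)^2*(a^2 + 6*a + 8) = (a - 4)*(a + 3)^2*(a + 4)*(a + 2)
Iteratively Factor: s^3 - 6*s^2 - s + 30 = (s - 3)*(s^2 - 3*s - 10) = (s - 3)*(s + 2)*(s - 5)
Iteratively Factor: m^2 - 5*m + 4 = (m - 4)*(m - 1)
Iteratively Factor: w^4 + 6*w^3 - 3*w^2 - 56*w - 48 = (w + 4)*(w^3 + 2*w^2 - 11*w - 12) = (w - 3)*(w + 4)*(w^2 + 5*w + 4) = (w - 3)*(w + 4)^2*(w + 1)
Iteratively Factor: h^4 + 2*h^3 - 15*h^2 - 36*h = (h + 3)*(h^3 - h^2 - 12*h) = (h + 3)^2*(h^2 - 4*h) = h*(h + 3)^2*(h - 4)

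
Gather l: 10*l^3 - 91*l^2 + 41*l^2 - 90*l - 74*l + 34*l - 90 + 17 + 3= 10*l^3 - 50*l^2 - 130*l - 70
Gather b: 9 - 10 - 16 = -17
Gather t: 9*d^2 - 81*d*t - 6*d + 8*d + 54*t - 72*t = 9*d^2 + 2*d + t*(-81*d - 18)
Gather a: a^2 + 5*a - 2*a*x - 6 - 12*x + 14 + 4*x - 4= a^2 + a*(5 - 2*x) - 8*x + 4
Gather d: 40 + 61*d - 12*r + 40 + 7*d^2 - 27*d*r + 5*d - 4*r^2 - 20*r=7*d^2 + d*(66 - 27*r) - 4*r^2 - 32*r + 80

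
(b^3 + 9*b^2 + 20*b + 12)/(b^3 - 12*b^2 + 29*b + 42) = (b^2 + 8*b + 12)/(b^2 - 13*b + 42)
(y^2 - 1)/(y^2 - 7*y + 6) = (y + 1)/(y - 6)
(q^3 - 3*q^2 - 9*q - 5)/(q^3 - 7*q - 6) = (q^2 - 4*q - 5)/(q^2 - q - 6)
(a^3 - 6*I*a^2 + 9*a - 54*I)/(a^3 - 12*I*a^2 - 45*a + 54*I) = (a + 3*I)/(a - 3*I)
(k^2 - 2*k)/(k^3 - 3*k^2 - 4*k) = (2 - k)/(-k^2 + 3*k + 4)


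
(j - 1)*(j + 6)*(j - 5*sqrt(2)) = j^3 - 5*sqrt(2)*j^2 + 5*j^2 - 25*sqrt(2)*j - 6*j + 30*sqrt(2)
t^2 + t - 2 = (t - 1)*(t + 2)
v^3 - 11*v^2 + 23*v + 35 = (v - 7)*(v - 5)*(v + 1)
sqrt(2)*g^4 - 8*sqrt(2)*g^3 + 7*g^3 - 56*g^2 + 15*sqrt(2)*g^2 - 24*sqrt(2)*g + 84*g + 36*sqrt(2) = (g - 6)*(g - 2)*(g + 3*sqrt(2))*(sqrt(2)*g + 1)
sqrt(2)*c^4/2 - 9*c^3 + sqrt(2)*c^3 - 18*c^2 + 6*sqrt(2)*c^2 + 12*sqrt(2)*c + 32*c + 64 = (c + 2)*(c - 8*sqrt(2))*(c - 2*sqrt(2))*(sqrt(2)*c/2 + 1)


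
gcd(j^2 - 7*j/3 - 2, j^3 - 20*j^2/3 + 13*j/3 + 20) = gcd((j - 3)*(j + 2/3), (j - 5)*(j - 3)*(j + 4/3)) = j - 3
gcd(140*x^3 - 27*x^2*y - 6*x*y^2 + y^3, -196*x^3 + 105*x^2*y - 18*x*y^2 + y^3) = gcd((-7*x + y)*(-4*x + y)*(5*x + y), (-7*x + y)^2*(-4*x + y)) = 28*x^2 - 11*x*y + y^2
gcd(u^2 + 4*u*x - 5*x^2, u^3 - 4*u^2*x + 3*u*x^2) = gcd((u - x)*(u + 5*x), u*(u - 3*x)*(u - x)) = -u + x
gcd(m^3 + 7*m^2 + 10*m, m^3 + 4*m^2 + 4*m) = m^2 + 2*m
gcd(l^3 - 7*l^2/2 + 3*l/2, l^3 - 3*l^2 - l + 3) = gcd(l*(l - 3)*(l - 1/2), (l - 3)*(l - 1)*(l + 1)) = l - 3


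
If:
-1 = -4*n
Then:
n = 1/4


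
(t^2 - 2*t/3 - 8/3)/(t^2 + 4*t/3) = (t - 2)/t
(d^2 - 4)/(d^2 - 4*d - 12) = (d - 2)/(d - 6)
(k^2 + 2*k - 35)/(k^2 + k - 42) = (k - 5)/(k - 6)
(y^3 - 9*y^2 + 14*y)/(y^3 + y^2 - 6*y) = (y - 7)/(y + 3)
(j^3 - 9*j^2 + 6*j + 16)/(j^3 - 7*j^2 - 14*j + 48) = (j + 1)/(j + 3)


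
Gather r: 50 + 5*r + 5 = 5*r + 55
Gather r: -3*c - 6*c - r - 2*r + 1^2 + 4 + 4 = -9*c - 3*r + 9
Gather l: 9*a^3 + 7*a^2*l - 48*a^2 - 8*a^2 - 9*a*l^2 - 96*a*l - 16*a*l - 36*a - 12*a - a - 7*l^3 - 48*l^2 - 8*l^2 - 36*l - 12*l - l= 9*a^3 - 56*a^2 - 49*a - 7*l^3 + l^2*(-9*a - 56) + l*(7*a^2 - 112*a - 49)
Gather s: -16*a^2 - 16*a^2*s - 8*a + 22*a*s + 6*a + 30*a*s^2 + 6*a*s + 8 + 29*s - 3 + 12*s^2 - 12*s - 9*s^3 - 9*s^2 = -16*a^2 - 2*a - 9*s^3 + s^2*(30*a + 3) + s*(-16*a^2 + 28*a + 17) + 5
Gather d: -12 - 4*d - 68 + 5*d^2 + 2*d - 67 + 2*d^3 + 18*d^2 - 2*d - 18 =2*d^3 + 23*d^2 - 4*d - 165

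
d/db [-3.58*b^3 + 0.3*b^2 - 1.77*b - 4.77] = -10.74*b^2 + 0.6*b - 1.77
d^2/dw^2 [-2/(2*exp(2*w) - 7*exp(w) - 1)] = 2*(2*(4*exp(w) - 7)^2*exp(w) + (8*exp(w) - 7)*(-2*exp(2*w) + 7*exp(w) + 1))*exp(w)/(-2*exp(2*w) + 7*exp(w) + 1)^3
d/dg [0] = 0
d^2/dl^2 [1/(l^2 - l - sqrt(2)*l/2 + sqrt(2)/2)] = 4*(-4*l^2 + 2*sqrt(2)*l + 4*l + (-4*l + sqrt(2) + 2)^2 - 2*sqrt(2))/(2*l^2 - 2*l - sqrt(2)*l + sqrt(2))^3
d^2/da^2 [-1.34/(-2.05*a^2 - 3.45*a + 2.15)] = (-11.2627*a^2 - 18.9543*a + 1.34*(4.1*a + 3.45)*(8.2*a + 6.9) + 11.8121)/(2.05*a^2 + 3.45*a - 2.15)^3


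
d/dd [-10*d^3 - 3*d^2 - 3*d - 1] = -30*d^2 - 6*d - 3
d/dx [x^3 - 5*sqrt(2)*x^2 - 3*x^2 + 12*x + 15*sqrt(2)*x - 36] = 3*x^2 - 10*sqrt(2)*x - 6*x + 12 + 15*sqrt(2)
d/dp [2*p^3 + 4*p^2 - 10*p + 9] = 6*p^2 + 8*p - 10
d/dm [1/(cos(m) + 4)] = sin(m)/(cos(m) + 4)^2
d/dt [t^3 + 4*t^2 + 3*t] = 3*t^2 + 8*t + 3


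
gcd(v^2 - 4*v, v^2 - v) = v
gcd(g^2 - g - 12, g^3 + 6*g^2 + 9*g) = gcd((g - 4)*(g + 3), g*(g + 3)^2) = g + 3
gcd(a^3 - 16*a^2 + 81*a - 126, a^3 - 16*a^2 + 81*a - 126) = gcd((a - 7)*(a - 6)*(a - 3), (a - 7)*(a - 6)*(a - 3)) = a^3 - 16*a^2 + 81*a - 126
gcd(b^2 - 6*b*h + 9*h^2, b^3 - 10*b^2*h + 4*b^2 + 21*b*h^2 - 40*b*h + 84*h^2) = b - 3*h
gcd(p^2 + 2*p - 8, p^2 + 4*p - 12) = p - 2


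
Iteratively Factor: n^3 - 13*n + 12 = (n - 3)*(n^2 + 3*n - 4) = (n - 3)*(n - 1)*(n + 4)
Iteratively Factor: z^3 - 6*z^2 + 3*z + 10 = (z + 1)*(z^2 - 7*z + 10) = (z - 5)*(z + 1)*(z - 2)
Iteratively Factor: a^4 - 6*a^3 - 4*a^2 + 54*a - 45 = (a + 3)*(a^3 - 9*a^2 + 23*a - 15) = (a - 3)*(a + 3)*(a^2 - 6*a + 5) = (a - 5)*(a - 3)*(a + 3)*(a - 1)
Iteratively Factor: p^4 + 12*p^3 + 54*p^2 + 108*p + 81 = (p + 3)*(p^3 + 9*p^2 + 27*p + 27) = (p + 3)^2*(p^2 + 6*p + 9) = (p + 3)^3*(p + 3)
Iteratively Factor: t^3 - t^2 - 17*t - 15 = (t + 1)*(t^2 - 2*t - 15) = (t - 5)*(t + 1)*(t + 3)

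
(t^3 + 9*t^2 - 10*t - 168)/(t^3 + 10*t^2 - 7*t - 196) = (t + 6)/(t + 7)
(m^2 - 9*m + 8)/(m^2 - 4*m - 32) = (m - 1)/(m + 4)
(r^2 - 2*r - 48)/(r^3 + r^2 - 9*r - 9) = (r^2 - 2*r - 48)/(r^3 + r^2 - 9*r - 9)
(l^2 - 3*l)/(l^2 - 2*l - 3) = l/(l + 1)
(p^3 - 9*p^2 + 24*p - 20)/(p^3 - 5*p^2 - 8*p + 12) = (p^3 - 9*p^2 + 24*p - 20)/(p^3 - 5*p^2 - 8*p + 12)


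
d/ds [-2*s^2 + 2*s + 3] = 2 - 4*s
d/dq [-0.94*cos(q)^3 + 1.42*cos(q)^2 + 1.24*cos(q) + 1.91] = (2.82*cos(q)^2 - 2.84*cos(q) - 1.24)*sin(q)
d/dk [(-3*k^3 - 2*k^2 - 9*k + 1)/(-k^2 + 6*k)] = (3*k^4 - 36*k^3 - 21*k^2 + 2*k - 6)/(k^2*(k^2 - 12*k + 36))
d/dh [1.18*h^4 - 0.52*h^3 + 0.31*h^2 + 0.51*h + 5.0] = 4.72*h^3 - 1.56*h^2 + 0.62*h + 0.51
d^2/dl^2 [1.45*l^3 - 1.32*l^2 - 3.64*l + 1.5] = 8.7*l - 2.64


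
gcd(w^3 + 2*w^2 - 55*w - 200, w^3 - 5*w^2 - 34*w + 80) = w^2 - 3*w - 40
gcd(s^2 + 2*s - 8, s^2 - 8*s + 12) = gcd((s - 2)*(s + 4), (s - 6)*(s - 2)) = s - 2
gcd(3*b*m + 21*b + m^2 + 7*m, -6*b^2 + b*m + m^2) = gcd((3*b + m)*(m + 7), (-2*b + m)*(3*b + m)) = 3*b + m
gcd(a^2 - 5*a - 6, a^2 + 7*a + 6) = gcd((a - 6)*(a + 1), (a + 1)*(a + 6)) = a + 1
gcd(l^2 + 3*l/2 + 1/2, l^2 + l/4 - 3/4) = l + 1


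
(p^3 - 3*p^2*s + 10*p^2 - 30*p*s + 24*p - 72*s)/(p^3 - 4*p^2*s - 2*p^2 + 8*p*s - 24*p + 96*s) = (p^2 - 3*p*s + 6*p - 18*s)/(p^2 - 4*p*s - 6*p + 24*s)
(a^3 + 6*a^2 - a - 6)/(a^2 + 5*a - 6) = a + 1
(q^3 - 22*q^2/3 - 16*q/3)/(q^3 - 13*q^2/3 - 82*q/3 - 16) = q/(q + 3)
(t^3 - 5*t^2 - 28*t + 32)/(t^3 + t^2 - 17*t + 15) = (t^2 - 4*t - 32)/(t^2 + 2*t - 15)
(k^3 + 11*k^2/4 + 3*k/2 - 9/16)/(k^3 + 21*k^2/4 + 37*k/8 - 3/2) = (k + 3/2)/(k + 4)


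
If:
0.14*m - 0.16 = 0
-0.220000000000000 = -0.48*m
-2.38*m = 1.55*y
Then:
No Solution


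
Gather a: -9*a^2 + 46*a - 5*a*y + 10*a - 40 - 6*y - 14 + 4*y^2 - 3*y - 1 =-9*a^2 + a*(56 - 5*y) + 4*y^2 - 9*y - 55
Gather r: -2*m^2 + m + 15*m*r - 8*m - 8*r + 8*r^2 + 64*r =-2*m^2 - 7*m + 8*r^2 + r*(15*m + 56)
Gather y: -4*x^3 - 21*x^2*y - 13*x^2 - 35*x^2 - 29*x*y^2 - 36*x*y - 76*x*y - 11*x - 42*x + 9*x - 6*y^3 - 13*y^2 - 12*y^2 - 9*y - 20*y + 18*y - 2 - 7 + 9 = -4*x^3 - 48*x^2 - 44*x - 6*y^3 + y^2*(-29*x - 25) + y*(-21*x^2 - 112*x - 11)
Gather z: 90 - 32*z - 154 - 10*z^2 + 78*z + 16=-10*z^2 + 46*z - 48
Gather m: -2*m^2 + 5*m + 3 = -2*m^2 + 5*m + 3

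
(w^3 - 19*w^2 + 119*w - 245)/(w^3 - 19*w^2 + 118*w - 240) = (w^2 - 14*w + 49)/(w^2 - 14*w + 48)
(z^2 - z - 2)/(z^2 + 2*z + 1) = (z - 2)/(z + 1)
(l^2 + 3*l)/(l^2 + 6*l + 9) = l/(l + 3)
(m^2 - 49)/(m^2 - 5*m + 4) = (m^2 - 49)/(m^2 - 5*m + 4)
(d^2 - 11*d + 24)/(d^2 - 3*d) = (d - 8)/d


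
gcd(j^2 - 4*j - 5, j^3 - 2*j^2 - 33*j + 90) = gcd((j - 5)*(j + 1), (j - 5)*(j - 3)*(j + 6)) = j - 5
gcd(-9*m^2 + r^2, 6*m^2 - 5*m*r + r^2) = -3*m + r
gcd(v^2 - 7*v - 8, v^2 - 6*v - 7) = v + 1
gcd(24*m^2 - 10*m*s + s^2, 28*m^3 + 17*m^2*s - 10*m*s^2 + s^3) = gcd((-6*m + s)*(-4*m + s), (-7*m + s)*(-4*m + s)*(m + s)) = -4*m + s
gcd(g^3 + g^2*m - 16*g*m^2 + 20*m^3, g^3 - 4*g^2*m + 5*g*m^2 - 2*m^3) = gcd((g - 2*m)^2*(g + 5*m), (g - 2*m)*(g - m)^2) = g - 2*m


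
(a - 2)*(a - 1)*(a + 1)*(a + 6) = a^4 + 4*a^3 - 13*a^2 - 4*a + 12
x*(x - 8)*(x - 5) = x^3 - 13*x^2 + 40*x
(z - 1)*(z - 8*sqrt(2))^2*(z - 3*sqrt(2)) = z^4 - 19*sqrt(2)*z^3 - z^3 + 19*sqrt(2)*z^2 + 224*z^2 - 384*sqrt(2)*z - 224*z + 384*sqrt(2)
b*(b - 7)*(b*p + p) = b^3*p - 6*b^2*p - 7*b*p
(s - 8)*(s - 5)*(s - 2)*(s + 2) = s^4 - 13*s^3 + 36*s^2 + 52*s - 160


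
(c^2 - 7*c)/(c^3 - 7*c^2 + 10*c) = (c - 7)/(c^2 - 7*c + 10)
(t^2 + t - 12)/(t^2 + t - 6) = (t^2 + t - 12)/(t^2 + t - 6)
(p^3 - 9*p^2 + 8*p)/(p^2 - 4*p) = (p^2 - 9*p + 8)/(p - 4)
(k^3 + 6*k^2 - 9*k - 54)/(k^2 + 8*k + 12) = (k^2 - 9)/(k + 2)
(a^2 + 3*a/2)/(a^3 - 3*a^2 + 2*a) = (a + 3/2)/(a^2 - 3*a + 2)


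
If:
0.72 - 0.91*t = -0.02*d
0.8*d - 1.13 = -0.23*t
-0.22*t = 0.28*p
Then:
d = 1.18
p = -0.64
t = 0.82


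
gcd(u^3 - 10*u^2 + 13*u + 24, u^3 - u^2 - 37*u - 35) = u + 1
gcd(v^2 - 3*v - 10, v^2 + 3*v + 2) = v + 2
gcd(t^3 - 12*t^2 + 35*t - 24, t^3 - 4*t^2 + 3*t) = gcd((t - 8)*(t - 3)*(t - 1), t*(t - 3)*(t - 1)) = t^2 - 4*t + 3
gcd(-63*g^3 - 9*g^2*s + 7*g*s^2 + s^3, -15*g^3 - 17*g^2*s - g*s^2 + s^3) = 3*g + s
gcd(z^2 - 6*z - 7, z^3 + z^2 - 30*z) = 1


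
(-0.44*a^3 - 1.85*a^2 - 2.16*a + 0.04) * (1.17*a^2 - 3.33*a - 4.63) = -0.5148*a^5 - 0.6993*a^4 + 5.6705*a^3 + 15.8051*a^2 + 9.8676*a - 0.1852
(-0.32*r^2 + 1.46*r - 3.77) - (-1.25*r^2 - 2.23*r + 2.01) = 0.93*r^2 + 3.69*r - 5.78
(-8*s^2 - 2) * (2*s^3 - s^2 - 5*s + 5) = -16*s^5 + 8*s^4 + 36*s^3 - 38*s^2 + 10*s - 10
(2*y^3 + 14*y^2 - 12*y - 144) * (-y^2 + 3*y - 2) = -2*y^5 - 8*y^4 + 50*y^3 + 80*y^2 - 408*y + 288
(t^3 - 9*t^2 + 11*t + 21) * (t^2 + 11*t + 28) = t^5 + 2*t^4 - 60*t^3 - 110*t^2 + 539*t + 588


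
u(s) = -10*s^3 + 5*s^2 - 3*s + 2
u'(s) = -30*s^2 + 10*s - 3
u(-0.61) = 7.96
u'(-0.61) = -20.26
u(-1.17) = 28.37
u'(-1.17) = -55.77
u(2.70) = -166.48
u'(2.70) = -194.70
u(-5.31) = 1656.12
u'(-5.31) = -901.98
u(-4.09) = 782.09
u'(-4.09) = -545.74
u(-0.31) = 3.71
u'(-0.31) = -8.98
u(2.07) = -71.48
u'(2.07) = -110.85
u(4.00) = -570.00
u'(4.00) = -443.00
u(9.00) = -6910.00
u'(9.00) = -2343.00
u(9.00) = -6910.00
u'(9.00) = -2343.00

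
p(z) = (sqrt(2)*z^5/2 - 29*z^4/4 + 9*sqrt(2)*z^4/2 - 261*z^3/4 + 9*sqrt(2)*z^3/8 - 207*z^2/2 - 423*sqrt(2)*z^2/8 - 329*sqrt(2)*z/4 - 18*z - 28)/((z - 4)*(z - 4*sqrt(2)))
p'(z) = (5*sqrt(2)*z^4/2 - 29*z^3 + 18*sqrt(2)*z^3 - 783*z^2/4 + 27*sqrt(2)*z^2/8 - 207*z - 423*sqrt(2)*z/4 - 329*sqrt(2)/4 - 18)/((z - 4)*(z - 4*sqrt(2))) - (sqrt(2)*z^5/2 - 29*z^4/4 + 9*sqrt(2)*z^4/2 - 261*z^3/4 + 9*sqrt(2)*z^3/8 - 207*z^2/2 - 423*sqrt(2)*z^2/8 - 329*sqrt(2)*z/4 - 18*z - 28)/((z - 4)*(z - 4*sqrt(2))^2) - (sqrt(2)*z^5/2 - 29*z^4/4 + 9*sqrt(2)*z^4/2 - 261*z^3/4 + 9*sqrt(2)*z^3/8 - 207*z^2/2 - 423*sqrt(2)*z^2/8 - 329*sqrt(2)*z/4 - 18*z - 28)/((z - 4)^2*(z - 4*sqrt(2))) = (12*sqrt(2)*z^6 - 244*z^5 + 8*sqrt(2)*z^5 - 50*z^4 + 273*sqrt(2)*z^4 + 392*sqrt(2)*z^3 + 8640*z^3 - 19394*sqrt(2)*z^2 + 7704*z^2 - 26496*sqrt(2)*z - 26624*z - 21952 - 3200*sqrt(2))/(8*(z^4 - 8*sqrt(2)*z^3 - 8*z^3 + 48*z^2 + 64*sqrt(2)*z^2 - 256*z - 128*sqrt(2)*z + 512))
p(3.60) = -6701.19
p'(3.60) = -24221.87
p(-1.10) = -0.40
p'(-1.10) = 0.93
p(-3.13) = 4.80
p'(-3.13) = -5.83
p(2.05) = -226.21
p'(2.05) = -411.32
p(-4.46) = 12.55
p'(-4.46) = -4.63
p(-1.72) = -0.45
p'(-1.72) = -1.02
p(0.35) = -5.14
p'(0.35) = -16.97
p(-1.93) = -0.14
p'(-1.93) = -1.89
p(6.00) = -24263.83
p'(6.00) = 75072.17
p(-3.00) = 4.05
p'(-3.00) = -5.58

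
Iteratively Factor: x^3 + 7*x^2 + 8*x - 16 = (x + 4)*(x^2 + 3*x - 4) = (x + 4)^2*(x - 1)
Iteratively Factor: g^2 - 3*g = (g - 3)*(g)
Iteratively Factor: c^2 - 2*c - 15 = (c + 3)*(c - 5)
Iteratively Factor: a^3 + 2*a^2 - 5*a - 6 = (a + 1)*(a^2 + a - 6) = (a + 1)*(a + 3)*(a - 2)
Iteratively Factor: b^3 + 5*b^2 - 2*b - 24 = (b - 2)*(b^2 + 7*b + 12) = (b - 2)*(b + 3)*(b + 4)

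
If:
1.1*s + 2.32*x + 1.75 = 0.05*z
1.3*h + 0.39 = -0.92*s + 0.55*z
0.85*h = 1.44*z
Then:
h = 1.69411764705882*z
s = -1.7960358056266*z - 0.423913043478261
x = 0.873120425081577*z - 0.553317091454273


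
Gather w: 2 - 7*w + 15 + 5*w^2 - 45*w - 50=5*w^2 - 52*w - 33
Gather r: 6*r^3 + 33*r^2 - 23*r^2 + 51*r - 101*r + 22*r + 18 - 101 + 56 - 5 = 6*r^3 + 10*r^2 - 28*r - 32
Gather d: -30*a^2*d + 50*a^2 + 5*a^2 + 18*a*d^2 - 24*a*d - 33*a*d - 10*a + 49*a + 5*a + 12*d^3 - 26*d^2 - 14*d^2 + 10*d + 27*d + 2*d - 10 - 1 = 55*a^2 + 44*a + 12*d^3 + d^2*(18*a - 40) + d*(-30*a^2 - 57*a + 39) - 11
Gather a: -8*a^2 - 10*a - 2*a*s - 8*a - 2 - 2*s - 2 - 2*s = -8*a^2 + a*(-2*s - 18) - 4*s - 4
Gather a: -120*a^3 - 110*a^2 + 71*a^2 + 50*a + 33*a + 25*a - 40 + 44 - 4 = -120*a^3 - 39*a^2 + 108*a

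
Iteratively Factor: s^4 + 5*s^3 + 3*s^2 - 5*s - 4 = (s - 1)*(s^3 + 6*s^2 + 9*s + 4) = (s - 1)*(s + 1)*(s^2 + 5*s + 4) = (s - 1)*(s + 1)*(s + 4)*(s + 1)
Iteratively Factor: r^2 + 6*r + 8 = (r + 4)*(r + 2)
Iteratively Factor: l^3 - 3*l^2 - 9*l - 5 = (l - 5)*(l^2 + 2*l + 1) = (l - 5)*(l + 1)*(l + 1)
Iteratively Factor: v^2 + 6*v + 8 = (v + 2)*(v + 4)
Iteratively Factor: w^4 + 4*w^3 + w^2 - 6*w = (w - 1)*(w^3 + 5*w^2 + 6*w) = w*(w - 1)*(w^2 + 5*w + 6) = w*(w - 1)*(w + 3)*(w + 2)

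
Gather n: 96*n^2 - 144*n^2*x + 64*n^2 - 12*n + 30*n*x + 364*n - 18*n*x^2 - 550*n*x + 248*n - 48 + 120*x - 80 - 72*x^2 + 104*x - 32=n^2*(160 - 144*x) + n*(-18*x^2 - 520*x + 600) - 72*x^2 + 224*x - 160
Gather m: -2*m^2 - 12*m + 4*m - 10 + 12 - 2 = -2*m^2 - 8*m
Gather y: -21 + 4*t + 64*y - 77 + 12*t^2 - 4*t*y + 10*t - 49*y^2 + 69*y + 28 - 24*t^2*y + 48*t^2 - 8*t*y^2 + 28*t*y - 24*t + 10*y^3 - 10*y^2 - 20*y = 60*t^2 - 10*t + 10*y^3 + y^2*(-8*t - 59) + y*(-24*t^2 + 24*t + 113) - 70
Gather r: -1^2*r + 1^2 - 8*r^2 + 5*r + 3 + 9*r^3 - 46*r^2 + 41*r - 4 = 9*r^3 - 54*r^2 + 45*r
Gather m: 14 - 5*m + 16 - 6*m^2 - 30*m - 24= -6*m^2 - 35*m + 6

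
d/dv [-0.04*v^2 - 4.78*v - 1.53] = -0.08*v - 4.78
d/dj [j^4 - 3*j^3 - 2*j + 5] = 4*j^3 - 9*j^2 - 2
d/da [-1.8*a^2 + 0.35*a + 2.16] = 0.35 - 3.6*a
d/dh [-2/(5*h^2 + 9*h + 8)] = 2*(10*h + 9)/(5*h^2 + 9*h + 8)^2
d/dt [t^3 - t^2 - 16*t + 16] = 3*t^2 - 2*t - 16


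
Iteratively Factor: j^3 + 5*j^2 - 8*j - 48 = (j + 4)*(j^2 + j - 12) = (j - 3)*(j + 4)*(j + 4)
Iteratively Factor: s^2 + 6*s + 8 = (s + 4)*(s + 2)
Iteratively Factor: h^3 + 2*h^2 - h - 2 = (h + 2)*(h^2 - 1) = (h - 1)*(h + 2)*(h + 1)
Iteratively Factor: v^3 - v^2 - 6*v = (v)*(v^2 - v - 6) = v*(v - 3)*(v + 2)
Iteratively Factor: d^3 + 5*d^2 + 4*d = (d + 4)*(d^2 + d) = d*(d + 4)*(d + 1)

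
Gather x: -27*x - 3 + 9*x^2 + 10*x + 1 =9*x^2 - 17*x - 2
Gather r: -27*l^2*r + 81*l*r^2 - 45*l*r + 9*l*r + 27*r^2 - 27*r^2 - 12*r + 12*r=81*l*r^2 + r*(-27*l^2 - 36*l)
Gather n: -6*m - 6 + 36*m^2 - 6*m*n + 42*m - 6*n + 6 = 36*m^2 + 36*m + n*(-6*m - 6)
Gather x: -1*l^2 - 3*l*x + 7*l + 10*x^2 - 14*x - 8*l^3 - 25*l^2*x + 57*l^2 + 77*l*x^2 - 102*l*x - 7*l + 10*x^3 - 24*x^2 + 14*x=-8*l^3 + 56*l^2 + 10*x^3 + x^2*(77*l - 14) + x*(-25*l^2 - 105*l)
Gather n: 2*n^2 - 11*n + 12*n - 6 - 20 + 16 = 2*n^2 + n - 10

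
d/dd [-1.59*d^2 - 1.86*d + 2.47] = -3.18*d - 1.86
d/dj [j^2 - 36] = 2*j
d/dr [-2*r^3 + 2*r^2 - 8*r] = -6*r^2 + 4*r - 8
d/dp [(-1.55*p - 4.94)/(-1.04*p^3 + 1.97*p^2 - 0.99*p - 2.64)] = (-3.224*p^3 - 12.3593*p^2 + 19.4636*p - 0.7986)/(1.0816*p^6 - 4.0976*p^5 + 5.9401*p^4 + 1.5906*p^3 - 9.4215*p^2 + 5.2272*p + 6.9696)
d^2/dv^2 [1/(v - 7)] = 2/(v - 7)^3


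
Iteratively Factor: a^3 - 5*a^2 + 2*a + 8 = (a + 1)*(a^2 - 6*a + 8) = (a - 4)*(a + 1)*(a - 2)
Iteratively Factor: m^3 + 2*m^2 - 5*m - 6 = (m - 2)*(m^2 + 4*m + 3) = (m - 2)*(m + 1)*(m + 3)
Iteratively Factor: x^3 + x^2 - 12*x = (x)*(x^2 + x - 12) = x*(x - 3)*(x + 4)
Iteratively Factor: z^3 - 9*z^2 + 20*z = (z - 5)*(z^2 - 4*z) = (z - 5)*(z - 4)*(z)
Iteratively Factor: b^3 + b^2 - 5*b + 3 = (b - 1)*(b^2 + 2*b - 3) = (b - 1)^2*(b + 3)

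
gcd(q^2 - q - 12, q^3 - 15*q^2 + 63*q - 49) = 1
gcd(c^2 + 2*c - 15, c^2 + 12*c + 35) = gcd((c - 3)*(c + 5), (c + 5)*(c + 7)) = c + 5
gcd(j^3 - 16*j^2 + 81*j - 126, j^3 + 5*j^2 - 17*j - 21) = j - 3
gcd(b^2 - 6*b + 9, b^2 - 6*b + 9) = b^2 - 6*b + 9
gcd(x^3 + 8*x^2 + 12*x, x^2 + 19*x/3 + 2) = x + 6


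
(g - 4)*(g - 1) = g^2 - 5*g + 4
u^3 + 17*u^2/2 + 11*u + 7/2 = (u + 1/2)*(u + 1)*(u + 7)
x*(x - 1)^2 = x^3 - 2*x^2 + x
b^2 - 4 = (b - 2)*(b + 2)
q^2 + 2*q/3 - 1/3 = (q - 1/3)*(q + 1)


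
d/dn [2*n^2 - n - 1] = 4*n - 1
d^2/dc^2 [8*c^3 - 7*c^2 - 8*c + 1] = 48*c - 14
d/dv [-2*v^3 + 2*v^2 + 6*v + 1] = -6*v^2 + 4*v + 6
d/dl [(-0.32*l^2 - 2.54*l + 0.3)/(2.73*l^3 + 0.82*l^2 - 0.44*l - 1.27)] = (0.8736*l^4 + 13.8684*l^3 - 0.2334*l^2 + 0.3208*l + 3.3578)/(7.4529*l^6 + 4.4772*l^5 - 1.73*l^4 - 7.6558*l^3 - 1.8892*l^2 + 1.1176*l + 1.6129)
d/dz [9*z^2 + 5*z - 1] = 18*z + 5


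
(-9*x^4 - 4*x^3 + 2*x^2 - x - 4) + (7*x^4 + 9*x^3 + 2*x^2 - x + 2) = -2*x^4 + 5*x^3 + 4*x^2 - 2*x - 2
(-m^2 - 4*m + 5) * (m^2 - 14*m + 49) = -m^4 + 10*m^3 + 12*m^2 - 266*m + 245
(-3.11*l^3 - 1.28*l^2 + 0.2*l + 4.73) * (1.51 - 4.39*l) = 13.6529*l^4 + 0.9231*l^3 - 2.8108*l^2 - 20.4627*l + 7.1423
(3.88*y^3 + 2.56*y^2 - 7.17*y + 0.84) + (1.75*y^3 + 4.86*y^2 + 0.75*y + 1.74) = 5.63*y^3 + 7.42*y^2 - 6.42*y + 2.58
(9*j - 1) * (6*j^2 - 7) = 54*j^3 - 6*j^2 - 63*j + 7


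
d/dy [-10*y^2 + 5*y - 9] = 5 - 20*y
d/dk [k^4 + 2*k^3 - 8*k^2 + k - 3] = 4*k^3 + 6*k^2 - 16*k + 1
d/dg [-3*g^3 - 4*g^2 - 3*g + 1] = -9*g^2 - 8*g - 3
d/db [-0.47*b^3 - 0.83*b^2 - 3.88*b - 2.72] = -1.41*b^2 - 1.66*b - 3.88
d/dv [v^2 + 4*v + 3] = 2*v + 4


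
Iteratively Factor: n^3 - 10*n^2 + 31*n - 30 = (n - 2)*(n^2 - 8*n + 15) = (n - 5)*(n - 2)*(n - 3)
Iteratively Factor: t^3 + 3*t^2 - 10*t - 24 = (t + 2)*(t^2 + t - 12) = (t - 3)*(t + 2)*(t + 4)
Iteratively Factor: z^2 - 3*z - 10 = (z + 2)*(z - 5)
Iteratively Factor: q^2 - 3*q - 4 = (q + 1)*(q - 4)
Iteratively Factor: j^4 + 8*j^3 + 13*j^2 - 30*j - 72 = (j + 3)*(j^3 + 5*j^2 - 2*j - 24) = (j - 2)*(j + 3)*(j^2 + 7*j + 12) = (j - 2)*(j + 3)*(j + 4)*(j + 3)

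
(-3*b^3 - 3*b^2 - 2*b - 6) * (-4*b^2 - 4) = 12*b^5 + 12*b^4 + 20*b^3 + 36*b^2 + 8*b + 24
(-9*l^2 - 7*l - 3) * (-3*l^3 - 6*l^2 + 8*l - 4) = 27*l^5 + 75*l^4 - 21*l^3 - 2*l^2 + 4*l + 12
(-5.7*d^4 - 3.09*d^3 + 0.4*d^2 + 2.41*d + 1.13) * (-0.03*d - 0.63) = 0.171*d^5 + 3.6837*d^4 + 1.9347*d^3 - 0.3243*d^2 - 1.5522*d - 0.7119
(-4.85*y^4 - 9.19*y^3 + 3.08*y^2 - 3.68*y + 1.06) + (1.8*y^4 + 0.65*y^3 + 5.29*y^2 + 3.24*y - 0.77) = -3.05*y^4 - 8.54*y^3 + 8.37*y^2 - 0.44*y + 0.29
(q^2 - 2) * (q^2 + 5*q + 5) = q^4 + 5*q^3 + 3*q^2 - 10*q - 10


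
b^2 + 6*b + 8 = (b + 2)*(b + 4)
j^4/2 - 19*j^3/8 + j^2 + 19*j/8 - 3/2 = (j/2 + 1/2)*(j - 4)*(j - 1)*(j - 3/4)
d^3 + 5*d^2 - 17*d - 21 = (d - 3)*(d + 1)*(d + 7)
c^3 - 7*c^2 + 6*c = c*(c - 6)*(c - 1)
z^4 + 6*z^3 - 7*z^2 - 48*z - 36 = (z - 3)*(z + 1)*(z + 2)*(z + 6)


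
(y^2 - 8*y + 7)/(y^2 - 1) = (y - 7)/(y + 1)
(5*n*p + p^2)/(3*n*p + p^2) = (5*n + p)/(3*n + p)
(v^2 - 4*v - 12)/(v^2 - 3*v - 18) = (v + 2)/(v + 3)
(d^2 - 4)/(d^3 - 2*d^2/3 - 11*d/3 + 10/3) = 3*(d - 2)/(3*d^2 - 8*d + 5)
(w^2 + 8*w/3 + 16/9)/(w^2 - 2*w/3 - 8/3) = (w + 4/3)/(w - 2)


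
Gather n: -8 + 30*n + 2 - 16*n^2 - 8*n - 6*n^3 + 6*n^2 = -6*n^3 - 10*n^2 + 22*n - 6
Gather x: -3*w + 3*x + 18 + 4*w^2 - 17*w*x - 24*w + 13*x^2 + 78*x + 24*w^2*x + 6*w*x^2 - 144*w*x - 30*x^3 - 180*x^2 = 4*w^2 - 27*w - 30*x^3 + x^2*(6*w - 167) + x*(24*w^2 - 161*w + 81) + 18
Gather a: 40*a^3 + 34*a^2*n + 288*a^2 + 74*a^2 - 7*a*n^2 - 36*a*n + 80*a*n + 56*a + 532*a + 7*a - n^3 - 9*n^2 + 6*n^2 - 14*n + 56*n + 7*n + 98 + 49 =40*a^3 + a^2*(34*n + 362) + a*(-7*n^2 + 44*n + 595) - n^3 - 3*n^2 + 49*n + 147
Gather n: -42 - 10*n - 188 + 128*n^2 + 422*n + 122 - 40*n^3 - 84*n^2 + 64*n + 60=-40*n^3 + 44*n^2 + 476*n - 48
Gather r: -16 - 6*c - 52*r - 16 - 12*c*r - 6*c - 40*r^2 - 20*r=-12*c - 40*r^2 + r*(-12*c - 72) - 32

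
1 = 1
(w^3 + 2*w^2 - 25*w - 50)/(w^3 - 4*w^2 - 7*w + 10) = (w + 5)/(w - 1)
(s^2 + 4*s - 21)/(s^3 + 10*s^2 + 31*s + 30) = (s^2 + 4*s - 21)/(s^3 + 10*s^2 + 31*s + 30)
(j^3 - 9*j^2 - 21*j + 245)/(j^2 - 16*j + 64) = (j^3 - 9*j^2 - 21*j + 245)/(j^2 - 16*j + 64)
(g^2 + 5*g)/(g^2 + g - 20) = g/(g - 4)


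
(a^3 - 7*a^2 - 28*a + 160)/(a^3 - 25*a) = (a^2 - 12*a + 32)/(a*(a - 5))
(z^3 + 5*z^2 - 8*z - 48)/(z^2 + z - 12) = z + 4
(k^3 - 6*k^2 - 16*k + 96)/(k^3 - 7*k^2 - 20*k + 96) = (k^2 - 10*k + 24)/(k^2 - 11*k + 24)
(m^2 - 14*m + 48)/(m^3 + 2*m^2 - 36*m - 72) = (m - 8)/(m^2 + 8*m + 12)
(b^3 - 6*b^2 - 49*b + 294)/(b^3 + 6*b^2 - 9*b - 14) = (b^2 - 13*b + 42)/(b^2 - b - 2)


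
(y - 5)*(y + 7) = y^2 + 2*y - 35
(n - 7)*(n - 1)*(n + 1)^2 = n^4 - 6*n^3 - 8*n^2 + 6*n + 7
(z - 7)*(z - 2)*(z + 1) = z^3 - 8*z^2 + 5*z + 14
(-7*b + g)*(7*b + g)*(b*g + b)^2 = -49*b^4*g^2 - 98*b^4*g - 49*b^4 + b^2*g^4 + 2*b^2*g^3 + b^2*g^2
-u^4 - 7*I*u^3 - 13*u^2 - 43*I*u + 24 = (u - 3*I)*(u + 8*I)*(-I*u + 1)^2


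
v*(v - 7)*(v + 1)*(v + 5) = v^4 - v^3 - 37*v^2 - 35*v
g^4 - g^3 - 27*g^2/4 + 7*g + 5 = (g - 2)^2*(g + 1/2)*(g + 5/2)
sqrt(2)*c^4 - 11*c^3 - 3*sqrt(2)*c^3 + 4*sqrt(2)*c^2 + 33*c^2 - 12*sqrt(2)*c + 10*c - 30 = (c - 3)*(c - 5*sqrt(2))*(c - sqrt(2))*(sqrt(2)*c + 1)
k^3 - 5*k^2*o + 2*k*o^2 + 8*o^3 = (k - 4*o)*(k - 2*o)*(k + o)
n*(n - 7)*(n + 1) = n^3 - 6*n^2 - 7*n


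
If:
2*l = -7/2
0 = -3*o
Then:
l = -7/4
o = 0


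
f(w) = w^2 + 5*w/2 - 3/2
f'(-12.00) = -21.50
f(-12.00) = 112.50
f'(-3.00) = -3.50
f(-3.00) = 0.00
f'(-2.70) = -2.90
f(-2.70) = -0.96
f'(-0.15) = 2.20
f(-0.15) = -1.85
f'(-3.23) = -3.96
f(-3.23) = 0.86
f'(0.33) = 3.16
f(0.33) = -0.57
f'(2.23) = 6.96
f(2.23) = 9.05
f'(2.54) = 7.58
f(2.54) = 11.30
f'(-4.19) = -5.88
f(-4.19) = 5.58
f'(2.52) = 7.54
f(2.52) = 11.15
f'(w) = 2*w + 5/2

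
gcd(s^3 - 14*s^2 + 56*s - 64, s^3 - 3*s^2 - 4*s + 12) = s - 2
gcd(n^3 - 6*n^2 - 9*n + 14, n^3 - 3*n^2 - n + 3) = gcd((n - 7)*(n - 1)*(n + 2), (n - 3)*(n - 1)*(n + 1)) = n - 1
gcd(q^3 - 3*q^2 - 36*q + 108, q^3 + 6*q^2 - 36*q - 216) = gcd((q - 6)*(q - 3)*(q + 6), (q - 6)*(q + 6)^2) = q^2 - 36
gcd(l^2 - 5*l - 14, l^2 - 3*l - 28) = l - 7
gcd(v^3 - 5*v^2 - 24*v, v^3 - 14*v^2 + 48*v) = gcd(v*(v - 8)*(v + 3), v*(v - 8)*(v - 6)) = v^2 - 8*v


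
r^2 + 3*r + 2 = (r + 1)*(r + 2)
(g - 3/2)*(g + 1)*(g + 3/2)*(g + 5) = g^4 + 6*g^3 + 11*g^2/4 - 27*g/2 - 45/4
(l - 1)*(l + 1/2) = l^2 - l/2 - 1/2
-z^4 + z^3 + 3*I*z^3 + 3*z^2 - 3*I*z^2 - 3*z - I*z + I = (z - 1)*(z - I)*(I*z + 1)^2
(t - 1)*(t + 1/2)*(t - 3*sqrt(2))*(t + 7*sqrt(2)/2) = t^4 - t^3/2 + sqrt(2)*t^3/2 - 43*t^2/2 - sqrt(2)*t^2/4 - sqrt(2)*t/4 + 21*t/2 + 21/2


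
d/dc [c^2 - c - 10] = 2*c - 1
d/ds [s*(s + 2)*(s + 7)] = 3*s^2 + 18*s + 14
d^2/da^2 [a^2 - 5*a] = 2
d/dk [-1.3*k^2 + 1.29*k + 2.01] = 1.29 - 2.6*k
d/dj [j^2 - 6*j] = 2*j - 6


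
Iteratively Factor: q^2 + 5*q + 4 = (q + 1)*(q + 4)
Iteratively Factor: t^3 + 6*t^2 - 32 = (t + 4)*(t^2 + 2*t - 8) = (t - 2)*(t + 4)*(t + 4)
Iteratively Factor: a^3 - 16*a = (a + 4)*(a^2 - 4*a) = (a - 4)*(a + 4)*(a)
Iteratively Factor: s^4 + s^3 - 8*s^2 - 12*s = (s + 2)*(s^3 - s^2 - 6*s) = (s + 2)^2*(s^2 - 3*s) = s*(s + 2)^2*(s - 3)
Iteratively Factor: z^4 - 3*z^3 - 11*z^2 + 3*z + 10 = (z + 2)*(z^3 - 5*z^2 - z + 5) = (z - 5)*(z + 2)*(z^2 - 1) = (z - 5)*(z + 1)*(z + 2)*(z - 1)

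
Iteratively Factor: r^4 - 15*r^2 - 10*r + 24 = (r - 4)*(r^3 + 4*r^2 + r - 6) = (r - 4)*(r - 1)*(r^2 + 5*r + 6) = (r - 4)*(r - 1)*(r + 3)*(r + 2)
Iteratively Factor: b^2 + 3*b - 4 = (b + 4)*(b - 1)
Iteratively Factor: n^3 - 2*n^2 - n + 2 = (n - 1)*(n^2 - n - 2) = (n - 2)*(n - 1)*(n + 1)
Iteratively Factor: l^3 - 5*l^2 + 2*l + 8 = (l + 1)*(l^2 - 6*l + 8) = (l - 4)*(l + 1)*(l - 2)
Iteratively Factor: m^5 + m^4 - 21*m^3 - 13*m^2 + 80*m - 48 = (m - 4)*(m^4 + 5*m^3 - m^2 - 17*m + 12) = (m - 4)*(m + 3)*(m^3 + 2*m^2 - 7*m + 4) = (m - 4)*(m - 1)*(m + 3)*(m^2 + 3*m - 4) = (m - 4)*(m - 1)*(m + 3)*(m + 4)*(m - 1)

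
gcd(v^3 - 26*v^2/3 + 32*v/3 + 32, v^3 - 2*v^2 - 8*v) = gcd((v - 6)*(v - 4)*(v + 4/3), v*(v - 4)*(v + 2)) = v - 4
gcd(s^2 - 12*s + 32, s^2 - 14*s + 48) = s - 8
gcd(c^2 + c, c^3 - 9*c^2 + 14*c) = c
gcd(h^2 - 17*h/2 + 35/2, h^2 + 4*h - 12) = 1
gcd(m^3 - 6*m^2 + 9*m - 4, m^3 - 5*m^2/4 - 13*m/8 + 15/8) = m - 1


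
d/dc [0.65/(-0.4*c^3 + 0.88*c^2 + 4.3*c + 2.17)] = (0.78*c^2 - 1.144*c - 2.795)/(-0.4*c^3 + 0.88*c^2 + 4.3*c + 2.17)^2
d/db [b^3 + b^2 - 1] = b*(3*b + 2)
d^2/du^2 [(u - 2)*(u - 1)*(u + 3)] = 6*u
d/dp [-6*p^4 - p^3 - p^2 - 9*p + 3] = -24*p^3 - 3*p^2 - 2*p - 9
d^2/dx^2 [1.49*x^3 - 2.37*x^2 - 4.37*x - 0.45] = 8.94*x - 4.74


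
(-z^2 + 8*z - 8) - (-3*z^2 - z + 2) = 2*z^2 + 9*z - 10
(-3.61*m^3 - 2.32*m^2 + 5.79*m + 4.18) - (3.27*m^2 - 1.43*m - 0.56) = -3.61*m^3 - 5.59*m^2 + 7.22*m + 4.74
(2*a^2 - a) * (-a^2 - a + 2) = -2*a^4 - a^3 + 5*a^2 - 2*a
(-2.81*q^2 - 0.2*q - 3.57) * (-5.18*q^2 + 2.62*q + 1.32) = 14.5558*q^4 - 6.3262*q^3 + 14.2594*q^2 - 9.6174*q - 4.7124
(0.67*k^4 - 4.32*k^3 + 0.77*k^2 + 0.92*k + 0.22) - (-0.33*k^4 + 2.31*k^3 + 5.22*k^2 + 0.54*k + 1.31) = 1.0*k^4 - 6.63*k^3 - 4.45*k^2 + 0.38*k - 1.09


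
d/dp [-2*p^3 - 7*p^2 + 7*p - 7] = -6*p^2 - 14*p + 7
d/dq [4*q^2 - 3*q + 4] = 8*q - 3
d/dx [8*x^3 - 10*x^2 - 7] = 4*x*(6*x - 5)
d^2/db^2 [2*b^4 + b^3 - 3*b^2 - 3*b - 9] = 24*b^2 + 6*b - 6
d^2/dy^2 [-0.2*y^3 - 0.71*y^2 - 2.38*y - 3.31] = -1.2*y - 1.42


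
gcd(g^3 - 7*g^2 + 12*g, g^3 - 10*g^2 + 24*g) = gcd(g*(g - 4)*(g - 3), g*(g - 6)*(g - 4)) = g^2 - 4*g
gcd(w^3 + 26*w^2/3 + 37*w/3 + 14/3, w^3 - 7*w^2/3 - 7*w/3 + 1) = w + 1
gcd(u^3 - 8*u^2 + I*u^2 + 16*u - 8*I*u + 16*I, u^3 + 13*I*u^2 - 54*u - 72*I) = 1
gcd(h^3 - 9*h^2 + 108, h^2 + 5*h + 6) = h + 3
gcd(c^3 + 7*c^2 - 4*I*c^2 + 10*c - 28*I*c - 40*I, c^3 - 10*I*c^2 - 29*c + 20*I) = c - 4*I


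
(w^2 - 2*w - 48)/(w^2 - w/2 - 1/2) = 2*(-w^2 + 2*w + 48)/(-2*w^2 + w + 1)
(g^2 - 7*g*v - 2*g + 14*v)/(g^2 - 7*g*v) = (g - 2)/g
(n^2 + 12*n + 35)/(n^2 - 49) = (n + 5)/(n - 7)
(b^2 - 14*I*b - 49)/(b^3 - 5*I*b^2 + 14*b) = (b - 7*I)/(b*(b + 2*I))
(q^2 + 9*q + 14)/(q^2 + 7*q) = (q + 2)/q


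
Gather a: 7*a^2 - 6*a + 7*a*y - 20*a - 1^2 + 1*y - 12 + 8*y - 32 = 7*a^2 + a*(7*y - 26) + 9*y - 45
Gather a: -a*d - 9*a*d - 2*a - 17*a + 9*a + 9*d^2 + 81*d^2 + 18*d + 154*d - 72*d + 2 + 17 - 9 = a*(-10*d - 10) + 90*d^2 + 100*d + 10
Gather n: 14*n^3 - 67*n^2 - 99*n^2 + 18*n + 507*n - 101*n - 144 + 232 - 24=14*n^3 - 166*n^2 + 424*n + 64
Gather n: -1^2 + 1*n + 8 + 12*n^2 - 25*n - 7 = 12*n^2 - 24*n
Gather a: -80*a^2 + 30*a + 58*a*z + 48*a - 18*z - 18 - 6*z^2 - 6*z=-80*a^2 + a*(58*z + 78) - 6*z^2 - 24*z - 18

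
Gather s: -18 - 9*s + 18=-9*s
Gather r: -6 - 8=-14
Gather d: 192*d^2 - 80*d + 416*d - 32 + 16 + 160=192*d^2 + 336*d + 144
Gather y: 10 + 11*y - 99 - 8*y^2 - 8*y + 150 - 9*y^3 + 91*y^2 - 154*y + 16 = -9*y^3 + 83*y^2 - 151*y + 77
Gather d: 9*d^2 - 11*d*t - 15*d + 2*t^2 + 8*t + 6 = 9*d^2 + d*(-11*t - 15) + 2*t^2 + 8*t + 6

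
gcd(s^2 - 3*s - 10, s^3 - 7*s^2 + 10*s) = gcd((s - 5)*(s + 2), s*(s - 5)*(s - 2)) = s - 5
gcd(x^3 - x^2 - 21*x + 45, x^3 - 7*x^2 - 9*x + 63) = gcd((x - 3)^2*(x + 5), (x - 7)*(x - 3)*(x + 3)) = x - 3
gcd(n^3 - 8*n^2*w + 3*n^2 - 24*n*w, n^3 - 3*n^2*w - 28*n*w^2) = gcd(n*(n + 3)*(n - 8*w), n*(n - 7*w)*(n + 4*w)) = n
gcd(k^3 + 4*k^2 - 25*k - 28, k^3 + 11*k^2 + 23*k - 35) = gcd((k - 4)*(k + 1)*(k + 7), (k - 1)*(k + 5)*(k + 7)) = k + 7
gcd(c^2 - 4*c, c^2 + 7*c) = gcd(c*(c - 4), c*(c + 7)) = c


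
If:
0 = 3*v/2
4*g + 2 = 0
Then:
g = -1/2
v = 0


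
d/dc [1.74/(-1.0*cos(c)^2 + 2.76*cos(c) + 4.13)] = (4.8024 - 3.48*cos(c))*sin(c)/(-1.0*cos(c)^2 + 2.76*cos(c) + 4.13)^2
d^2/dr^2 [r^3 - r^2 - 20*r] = 6*r - 2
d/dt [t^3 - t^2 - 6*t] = 3*t^2 - 2*t - 6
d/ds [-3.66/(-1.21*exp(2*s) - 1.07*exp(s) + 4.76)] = (-8.8572*exp(s) - 3.9162)*exp(s)/(1.21*exp(2*s) + 1.07*exp(s) - 4.76)^2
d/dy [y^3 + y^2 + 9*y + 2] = 3*y^2 + 2*y + 9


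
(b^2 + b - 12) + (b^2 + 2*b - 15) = 2*b^2 + 3*b - 27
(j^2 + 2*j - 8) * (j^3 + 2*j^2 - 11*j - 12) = j^5 + 4*j^4 - 15*j^3 - 50*j^2 + 64*j + 96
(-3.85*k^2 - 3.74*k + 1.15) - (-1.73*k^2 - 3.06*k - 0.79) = -2.12*k^2 - 0.68*k + 1.94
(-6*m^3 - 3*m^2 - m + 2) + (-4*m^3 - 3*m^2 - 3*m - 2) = -10*m^3 - 6*m^2 - 4*m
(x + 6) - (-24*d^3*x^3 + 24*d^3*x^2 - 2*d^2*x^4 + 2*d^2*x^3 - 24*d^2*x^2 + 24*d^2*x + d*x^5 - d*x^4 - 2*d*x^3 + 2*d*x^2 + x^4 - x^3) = 24*d^3*x^3 - 24*d^3*x^2 + 2*d^2*x^4 - 2*d^2*x^3 + 24*d^2*x^2 - 24*d^2*x - d*x^5 + d*x^4 + 2*d*x^3 - 2*d*x^2 - x^4 + x^3 + x + 6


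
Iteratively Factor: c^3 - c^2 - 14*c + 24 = (c - 3)*(c^2 + 2*c - 8) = (c - 3)*(c - 2)*(c + 4)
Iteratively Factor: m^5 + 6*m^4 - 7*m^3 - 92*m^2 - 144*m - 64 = (m + 4)*(m^4 + 2*m^3 - 15*m^2 - 32*m - 16) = (m + 1)*(m + 4)*(m^3 + m^2 - 16*m - 16) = (m + 1)^2*(m + 4)*(m^2 - 16) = (m - 4)*(m + 1)^2*(m + 4)*(m + 4)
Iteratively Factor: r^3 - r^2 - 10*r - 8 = (r + 1)*(r^2 - 2*r - 8) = (r - 4)*(r + 1)*(r + 2)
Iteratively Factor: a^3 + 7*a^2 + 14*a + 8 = (a + 1)*(a^2 + 6*a + 8) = (a + 1)*(a + 2)*(a + 4)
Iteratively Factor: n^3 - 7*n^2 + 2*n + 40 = (n - 5)*(n^2 - 2*n - 8) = (n - 5)*(n - 4)*(n + 2)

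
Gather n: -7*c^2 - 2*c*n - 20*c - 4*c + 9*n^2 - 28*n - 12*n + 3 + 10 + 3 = -7*c^2 - 24*c + 9*n^2 + n*(-2*c - 40) + 16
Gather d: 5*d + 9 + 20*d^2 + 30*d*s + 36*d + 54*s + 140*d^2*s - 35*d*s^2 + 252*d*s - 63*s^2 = d^2*(140*s + 20) + d*(-35*s^2 + 282*s + 41) - 63*s^2 + 54*s + 9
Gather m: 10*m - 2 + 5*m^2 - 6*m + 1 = 5*m^2 + 4*m - 1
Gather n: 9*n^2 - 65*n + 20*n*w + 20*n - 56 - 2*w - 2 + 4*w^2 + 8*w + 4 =9*n^2 + n*(20*w - 45) + 4*w^2 + 6*w - 54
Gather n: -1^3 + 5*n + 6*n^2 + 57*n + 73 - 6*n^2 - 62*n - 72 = 0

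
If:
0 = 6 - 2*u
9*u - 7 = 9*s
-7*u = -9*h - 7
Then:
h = 14/9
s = 20/9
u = 3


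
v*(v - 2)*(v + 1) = v^3 - v^2 - 2*v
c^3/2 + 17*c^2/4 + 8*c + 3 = (c/2 + 1/4)*(c + 2)*(c + 6)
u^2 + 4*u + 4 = (u + 2)^2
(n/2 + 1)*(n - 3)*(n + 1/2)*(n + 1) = n^4/2 + n^3/4 - 7*n^2/2 - 19*n/4 - 3/2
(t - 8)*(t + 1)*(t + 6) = t^3 - t^2 - 50*t - 48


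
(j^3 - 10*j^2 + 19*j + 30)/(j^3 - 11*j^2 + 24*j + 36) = (j - 5)/(j - 6)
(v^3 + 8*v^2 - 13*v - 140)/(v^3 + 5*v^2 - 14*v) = (v^2 + v - 20)/(v*(v - 2))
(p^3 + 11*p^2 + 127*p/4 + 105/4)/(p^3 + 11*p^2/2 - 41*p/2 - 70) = (p + 3/2)/(p - 4)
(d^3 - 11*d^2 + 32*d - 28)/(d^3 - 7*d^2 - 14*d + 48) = (d^2 - 9*d + 14)/(d^2 - 5*d - 24)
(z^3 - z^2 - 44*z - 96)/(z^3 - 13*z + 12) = (z^2 - 5*z - 24)/(z^2 - 4*z + 3)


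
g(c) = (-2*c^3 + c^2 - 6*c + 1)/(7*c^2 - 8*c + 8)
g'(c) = (8 - 14*c)*(-2*c^3 + c^2 - 6*c + 1)/(7*c^2 - 8*c + 8)^2 + (-6*c^2 + 2*c - 6)/(7*c^2 - 8*c + 8)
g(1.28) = -1.00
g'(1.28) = -0.36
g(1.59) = -1.08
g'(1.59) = -0.20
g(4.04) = -1.54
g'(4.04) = -0.23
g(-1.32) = 0.50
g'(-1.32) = -0.19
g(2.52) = -1.23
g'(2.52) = -0.17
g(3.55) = -1.43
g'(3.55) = -0.22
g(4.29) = -1.60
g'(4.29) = -0.24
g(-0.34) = 0.28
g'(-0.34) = -0.33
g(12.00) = -3.68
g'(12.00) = -0.28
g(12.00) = -3.68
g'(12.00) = -0.28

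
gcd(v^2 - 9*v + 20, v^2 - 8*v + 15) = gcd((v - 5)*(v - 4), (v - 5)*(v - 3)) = v - 5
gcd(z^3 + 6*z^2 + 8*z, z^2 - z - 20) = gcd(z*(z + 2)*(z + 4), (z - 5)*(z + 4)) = z + 4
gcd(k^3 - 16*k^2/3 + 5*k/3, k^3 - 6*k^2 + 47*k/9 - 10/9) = k^2 - 16*k/3 + 5/3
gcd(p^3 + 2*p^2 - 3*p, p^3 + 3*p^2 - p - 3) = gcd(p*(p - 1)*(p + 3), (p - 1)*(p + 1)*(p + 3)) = p^2 + 2*p - 3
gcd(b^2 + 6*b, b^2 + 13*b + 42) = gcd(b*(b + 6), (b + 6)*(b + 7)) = b + 6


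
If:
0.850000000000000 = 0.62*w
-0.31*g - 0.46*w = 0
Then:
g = -2.03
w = 1.37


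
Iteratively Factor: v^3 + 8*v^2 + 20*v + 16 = (v + 2)*(v^2 + 6*v + 8) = (v + 2)*(v + 4)*(v + 2)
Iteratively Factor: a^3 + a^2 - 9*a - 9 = (a + 1)*(a^2 - 9) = (a - 3)*(a + 1)*(a + 3)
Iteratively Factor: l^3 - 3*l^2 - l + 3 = (l - 3)*(l^2 - 1) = (l - 3)*(l - 1)*(l + 1)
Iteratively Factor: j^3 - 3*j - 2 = (j + 1)*(j^2 - j - 2) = (j + 1)^2*(j - 2)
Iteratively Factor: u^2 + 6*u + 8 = (u + 2)*(u + 4)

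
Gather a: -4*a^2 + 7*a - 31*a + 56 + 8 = -4*a^2 - 24*a + 64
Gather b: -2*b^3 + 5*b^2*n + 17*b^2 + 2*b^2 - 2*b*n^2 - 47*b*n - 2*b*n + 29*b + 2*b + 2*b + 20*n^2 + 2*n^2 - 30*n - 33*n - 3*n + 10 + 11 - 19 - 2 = -2*b^3 + b^2*(5*n + 19) + b*(-2*n^2 - 49*n + 33) + 22*n^2 - 66*n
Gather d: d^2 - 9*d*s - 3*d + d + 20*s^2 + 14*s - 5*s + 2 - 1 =d^2 + d*(-9*s - 2) + 20*s^2 + 9*s + 1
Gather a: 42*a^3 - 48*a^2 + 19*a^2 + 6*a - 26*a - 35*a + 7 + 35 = 42*a^3 - 29*a^2 - 55*a + 42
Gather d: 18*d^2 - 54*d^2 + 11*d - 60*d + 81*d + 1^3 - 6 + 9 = -36*d^2 + 32*d + 4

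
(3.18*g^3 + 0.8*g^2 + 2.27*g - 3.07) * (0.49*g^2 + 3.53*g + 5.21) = 1.5582*g^5 + 11.6174*g^4 + 20.5041*g^3 + 10.6768*g^2 + 0.989600000000001*g - 15.9947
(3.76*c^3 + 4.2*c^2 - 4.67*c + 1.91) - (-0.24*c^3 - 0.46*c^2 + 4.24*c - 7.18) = 4.0*c^3 + 4.66*c^2 - 8.91*c + 9.09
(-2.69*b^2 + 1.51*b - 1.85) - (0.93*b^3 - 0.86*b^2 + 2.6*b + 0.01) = -0.93*b^3 - 1.83*b^2 - 1.09*b - 1.86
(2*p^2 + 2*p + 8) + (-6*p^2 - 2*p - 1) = 7 - 4*p^2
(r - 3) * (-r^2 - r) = -r^3 + 2*r^2 + 3*r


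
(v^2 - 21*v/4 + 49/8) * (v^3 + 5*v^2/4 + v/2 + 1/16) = v^5 - 4*v^4 + v^3/16 + 163*v^2/32 + 175*v/64 + 49/128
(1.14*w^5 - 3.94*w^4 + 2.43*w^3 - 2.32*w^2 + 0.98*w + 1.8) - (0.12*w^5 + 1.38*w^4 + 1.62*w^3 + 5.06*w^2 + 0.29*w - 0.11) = 1.02*w^5 - 5.32*w^4 + 0.81*w^3 - 7.38*w^2 + 0.69*w + 1.91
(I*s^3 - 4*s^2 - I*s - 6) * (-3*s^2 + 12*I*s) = -3*I*s^5 - 45*I*s^3 + 30*s^2 - 72*I*s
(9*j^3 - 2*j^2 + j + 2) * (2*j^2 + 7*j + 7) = 18*j^5 + 59*j^4 + 51*j^3 - 3*j^2 + 21*j + 14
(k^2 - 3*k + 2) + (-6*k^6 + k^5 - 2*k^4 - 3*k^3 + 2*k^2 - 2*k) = -6*k^6 + k^5 - 2*k^4 - 3*k^3 + 3*k^2 - 5*k + 2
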